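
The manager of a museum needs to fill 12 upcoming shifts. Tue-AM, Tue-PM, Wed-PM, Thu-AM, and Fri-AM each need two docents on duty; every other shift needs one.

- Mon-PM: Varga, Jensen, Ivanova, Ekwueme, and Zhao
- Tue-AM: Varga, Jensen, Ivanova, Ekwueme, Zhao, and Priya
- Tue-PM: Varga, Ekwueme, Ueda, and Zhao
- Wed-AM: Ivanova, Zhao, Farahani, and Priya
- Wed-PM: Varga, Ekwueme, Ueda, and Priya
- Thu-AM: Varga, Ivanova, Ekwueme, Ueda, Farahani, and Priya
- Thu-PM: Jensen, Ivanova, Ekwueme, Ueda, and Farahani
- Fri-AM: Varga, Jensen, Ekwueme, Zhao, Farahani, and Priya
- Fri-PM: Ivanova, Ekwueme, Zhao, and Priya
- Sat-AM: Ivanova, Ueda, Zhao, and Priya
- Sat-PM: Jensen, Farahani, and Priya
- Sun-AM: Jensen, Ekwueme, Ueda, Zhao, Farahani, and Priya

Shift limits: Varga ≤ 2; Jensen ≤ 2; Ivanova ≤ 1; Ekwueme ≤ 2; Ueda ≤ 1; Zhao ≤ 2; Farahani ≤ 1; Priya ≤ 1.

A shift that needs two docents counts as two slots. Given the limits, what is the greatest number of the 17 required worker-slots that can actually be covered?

Total capacity across all docents is 2+2+1+2+1+2+1+1 = 12, and 17 slots are needed, so at most 12 can be filled.
An assignment achieving 12: Mon-PM→Jensen, Tue-AM→Zhao+Priya, Tue-PM→Varga+Ekwueme, Wed-AM→Ivanova, Wed-PM→Varga+Ekwueme, Thu-PM→Farahani, Fri-PM→Zhao, Sat-AM→Ueda, Sat-PM→Jensen.
Loads: Varga 2/2, Jensen 2/2, Ivanova 1/1, Ekwueme 2/2, Ueda 1/1, Zhao 2/2, Farahani 1/1, Priya 1/1.

12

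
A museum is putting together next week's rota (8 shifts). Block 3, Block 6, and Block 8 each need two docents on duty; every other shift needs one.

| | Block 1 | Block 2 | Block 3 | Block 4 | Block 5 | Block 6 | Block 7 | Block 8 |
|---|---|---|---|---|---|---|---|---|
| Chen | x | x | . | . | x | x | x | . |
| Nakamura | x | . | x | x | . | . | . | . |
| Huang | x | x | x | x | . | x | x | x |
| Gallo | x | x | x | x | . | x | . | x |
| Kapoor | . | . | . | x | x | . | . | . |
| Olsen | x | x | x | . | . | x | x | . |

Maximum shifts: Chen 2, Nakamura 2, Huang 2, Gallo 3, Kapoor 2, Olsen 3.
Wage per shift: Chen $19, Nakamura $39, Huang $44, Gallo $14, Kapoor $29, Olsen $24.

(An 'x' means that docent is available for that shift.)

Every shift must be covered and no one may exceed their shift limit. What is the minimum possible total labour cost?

Block 8 can only be covered by Huang and Gallo, so that assignment is forced.
Picking the cheapest available docent for each shift independently would cost $209, but that ignores the shift limits.
An optimal schedule: Block 1→Olsen, Block 2→Gallo, Block 3→Gallo+Olsen, Block 4→Kapoor, Block 5→Kapoor, Block 6→Chen+Olsen, Block 7→Chen, Block 8→Gallo+Huang.
Total: 24 + 14 + 14 + 24 + 29 + 29 + 19 + 24 + 19 + 14 + 44 = $254.

$254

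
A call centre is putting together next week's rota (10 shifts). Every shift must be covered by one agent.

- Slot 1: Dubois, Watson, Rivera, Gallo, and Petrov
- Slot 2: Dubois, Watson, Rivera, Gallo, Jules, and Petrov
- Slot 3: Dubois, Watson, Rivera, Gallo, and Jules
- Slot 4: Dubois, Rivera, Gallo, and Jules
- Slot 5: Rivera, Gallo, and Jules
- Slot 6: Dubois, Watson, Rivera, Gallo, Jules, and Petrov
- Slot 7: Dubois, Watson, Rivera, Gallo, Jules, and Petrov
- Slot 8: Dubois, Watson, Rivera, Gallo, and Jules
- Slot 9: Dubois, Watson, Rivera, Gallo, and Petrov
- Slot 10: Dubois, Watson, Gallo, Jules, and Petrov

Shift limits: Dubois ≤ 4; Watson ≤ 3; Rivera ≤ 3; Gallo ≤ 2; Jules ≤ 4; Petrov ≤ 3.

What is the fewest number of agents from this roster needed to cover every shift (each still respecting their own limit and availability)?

3

10 slots to fill and no one can take more than 4, so at least ⌈10/4⌉ = 3 agents are needed.
Dubois, Watson, and Rivera alone can cover everything: Slot 1→Dubois, Slot 2→Dubois, Slot 3→Watson, Slot 4→Dubois, Slot 5→Rivera, Slot 6→Watson, Slot 7→Watson, Slot 8→Rivera, Slot 9→Rivera, Slot 10→Dubois.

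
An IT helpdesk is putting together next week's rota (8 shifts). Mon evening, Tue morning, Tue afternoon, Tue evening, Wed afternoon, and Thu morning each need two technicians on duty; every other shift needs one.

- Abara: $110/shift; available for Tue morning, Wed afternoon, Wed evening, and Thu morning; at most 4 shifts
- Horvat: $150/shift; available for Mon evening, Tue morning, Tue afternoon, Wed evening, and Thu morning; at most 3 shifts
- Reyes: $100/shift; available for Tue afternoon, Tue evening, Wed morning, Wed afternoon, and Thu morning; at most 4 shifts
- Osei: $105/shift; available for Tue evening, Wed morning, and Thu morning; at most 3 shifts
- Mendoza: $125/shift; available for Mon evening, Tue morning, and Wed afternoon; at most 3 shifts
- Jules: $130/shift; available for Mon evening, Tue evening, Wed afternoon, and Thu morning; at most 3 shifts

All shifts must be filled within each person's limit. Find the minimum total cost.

Tue afternoon can only be covered by Horvat and Reyes, so that assignment is forced.
Picking the cheapest available technician for each shift independently would cost $1570, but that ignores the shift limits.
An optimal schedule: Mon evening→Mendoza+Jules, Tue morning→Abara+Mendoza, Tue afternoon→Reyes+Horvat, Tue evening→Reyes+Osei, Wed morning→Osei, Wed afternoon→Reyes+Abara, Wed evening→Abara, Thu morning→Reyes+Osei.
Total: 125 + 130 + 110 + 125 + 100 + 150 + 100 + 105 + 105 + 100 + 110 + 110 + 100 + 105 = $1575.

$1575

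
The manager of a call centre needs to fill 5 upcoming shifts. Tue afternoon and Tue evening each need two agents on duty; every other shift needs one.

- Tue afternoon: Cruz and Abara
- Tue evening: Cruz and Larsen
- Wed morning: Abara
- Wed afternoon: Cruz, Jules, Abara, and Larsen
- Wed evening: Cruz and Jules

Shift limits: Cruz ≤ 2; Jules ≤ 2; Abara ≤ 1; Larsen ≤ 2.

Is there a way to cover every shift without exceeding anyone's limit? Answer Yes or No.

Total capacity is 7 and 7 slots are needed, so capacity alone doesn't rule it out.
Shifts {Tue afternoon, Wed morning} need 3 worker-slots in total, but the agents available for any of those shifts (Cruz and Abara) can supply at most 2 among them. So no valid schedule exists.

No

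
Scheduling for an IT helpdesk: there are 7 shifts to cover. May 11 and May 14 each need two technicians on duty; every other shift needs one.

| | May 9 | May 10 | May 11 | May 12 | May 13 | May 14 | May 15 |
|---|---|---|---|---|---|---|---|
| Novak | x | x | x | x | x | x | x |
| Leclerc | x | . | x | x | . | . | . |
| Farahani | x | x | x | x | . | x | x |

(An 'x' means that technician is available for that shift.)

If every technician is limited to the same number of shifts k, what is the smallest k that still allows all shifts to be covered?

3

With 3 technicians and 9 worker-slots to fill, someone must work at least ⌈9/3⌉ = 3 shifts, so k ≥ 3.
k = 3 works: May 9→Leclerc, May 10→Novak, May 11→Leclerc+Farahani, May 12→Leclerc, May 13→Novak, May 14→Novak+Farahani, May 15→Farahani.
Loads: Novak 3, Leclerc 3, Farahani 3 — all ≤ 3.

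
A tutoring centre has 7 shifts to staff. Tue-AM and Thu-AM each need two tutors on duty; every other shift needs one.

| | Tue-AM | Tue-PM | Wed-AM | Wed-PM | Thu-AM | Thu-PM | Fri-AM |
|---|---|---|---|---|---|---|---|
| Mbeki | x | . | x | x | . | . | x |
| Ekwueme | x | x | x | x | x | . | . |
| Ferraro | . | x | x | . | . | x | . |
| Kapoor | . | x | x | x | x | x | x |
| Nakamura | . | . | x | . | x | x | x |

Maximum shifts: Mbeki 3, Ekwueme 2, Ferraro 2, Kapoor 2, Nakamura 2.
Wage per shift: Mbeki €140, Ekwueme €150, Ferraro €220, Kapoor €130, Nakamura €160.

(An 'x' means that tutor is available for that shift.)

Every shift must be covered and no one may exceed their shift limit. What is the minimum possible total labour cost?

Tue-AM can only be covered by Mbeki and Ekwueme, so that assignment is forced.
Picking the cheapest available tutor for each shift independently would cost €1220, but that ignores the shift limits.
An optimal schedule: Tue-AM→Mbeki+Ekwueme, Tue-PM→Kapoor, Wed-AM→Mbeki, Wed-PM→Kapoor, Thu-AM→Ekwueme+Nakamura, Thu-PM→Nakamura, Fri-AM→Mbeki.
Total: 140 + 150 + 130 + 140 + 130 + 150 + 160 + 160 + 140 = €1300.

€1300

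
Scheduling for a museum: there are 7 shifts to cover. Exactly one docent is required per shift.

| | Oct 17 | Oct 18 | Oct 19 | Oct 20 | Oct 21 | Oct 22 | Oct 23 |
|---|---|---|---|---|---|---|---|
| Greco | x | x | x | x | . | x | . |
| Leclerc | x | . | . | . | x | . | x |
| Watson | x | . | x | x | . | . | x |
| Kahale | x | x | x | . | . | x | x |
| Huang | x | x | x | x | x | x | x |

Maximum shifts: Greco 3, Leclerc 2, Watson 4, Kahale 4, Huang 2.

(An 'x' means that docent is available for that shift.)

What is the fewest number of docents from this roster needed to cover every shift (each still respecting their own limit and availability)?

3

7 slots to fill and no one can take more than 4, so at least ⌈7/4⌉ = 2 docents are needed.
No set of 2 docents can cover every shift (each such set leaves at least one shift with no one available or exceeds a cap).
Greco, Leclerc, and Watson alone can cover everything: Oct 17→Watson, Oct 18→Greco, Oct 19→Greco, Oct 20→Watson, Oct 21→Leclerc, Oct 22→Greco, Oct 23→Leclerc.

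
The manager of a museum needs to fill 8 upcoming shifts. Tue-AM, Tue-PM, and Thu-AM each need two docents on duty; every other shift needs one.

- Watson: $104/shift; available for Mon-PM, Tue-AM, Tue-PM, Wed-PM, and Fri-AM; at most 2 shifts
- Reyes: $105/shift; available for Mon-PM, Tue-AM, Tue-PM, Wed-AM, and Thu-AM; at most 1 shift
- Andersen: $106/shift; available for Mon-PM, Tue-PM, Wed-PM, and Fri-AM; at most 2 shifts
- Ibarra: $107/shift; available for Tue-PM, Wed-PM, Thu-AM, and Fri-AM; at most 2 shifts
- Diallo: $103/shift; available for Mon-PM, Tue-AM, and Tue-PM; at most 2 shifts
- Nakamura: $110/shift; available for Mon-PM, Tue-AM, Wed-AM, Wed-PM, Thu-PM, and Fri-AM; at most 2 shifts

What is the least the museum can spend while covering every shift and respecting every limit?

$1165

Thu-AM can only be covered by Reyes and Ibarra, so that assignment is forced.
Thu-PM can only be covered by Nakamura, so that assignment is forced.
Picking the cheapest available docent for each shift independently would cost $1152, but that ignores the shift limits.
An optimal schedule: Mon-PM→Andersen, Tue-AM→Watson+Diallo, Tue-PM→Ibarra+Diallo, Wed-AM→Nakamura, Wed-PM→Watson, Thu-AM→Reyes+Ibarra, Thu-PM→Nakamura, Fri-AM→Andersen.
Total: 106 + 104 + 103 + 107 + 103 + 110 + 104 + 105 + 107 + 110 + 106 = $1165.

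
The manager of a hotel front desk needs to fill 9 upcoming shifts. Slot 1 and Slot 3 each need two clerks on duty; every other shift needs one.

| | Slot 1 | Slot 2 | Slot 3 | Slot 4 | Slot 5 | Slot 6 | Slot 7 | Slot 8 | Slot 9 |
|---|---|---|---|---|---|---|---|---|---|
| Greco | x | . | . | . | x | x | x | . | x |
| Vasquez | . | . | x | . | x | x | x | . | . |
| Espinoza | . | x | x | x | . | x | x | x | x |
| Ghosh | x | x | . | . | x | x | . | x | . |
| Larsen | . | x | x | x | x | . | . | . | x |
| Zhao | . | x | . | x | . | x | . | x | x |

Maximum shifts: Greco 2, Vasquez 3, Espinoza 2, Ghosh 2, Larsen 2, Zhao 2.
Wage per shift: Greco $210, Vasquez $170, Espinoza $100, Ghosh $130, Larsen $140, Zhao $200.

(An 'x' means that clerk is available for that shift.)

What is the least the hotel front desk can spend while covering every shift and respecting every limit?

Slot 1 can only be covered by Greco and Ghosh, so that assignment is forced.
Picking the cheapest available clerk for each shift independently would cost $1310, but that ignores the shift limits.
An optimal schedule: Slot 1→Ghosh+Greco, Slot 2→Larsen, Slot 3→Espinoza+Larsen, Slot 4→Espinoza, Slot 5→Vasquez, Slot 6→Vasquez, Slot 7→Vasquez, Slot 8→Ghosh, Slot 9→Zhao.
Total: 130 + 210 + 140 + 100 + 140 + 100 + 170 + 170 + 170 + 130 + 200 = $1660.

$1660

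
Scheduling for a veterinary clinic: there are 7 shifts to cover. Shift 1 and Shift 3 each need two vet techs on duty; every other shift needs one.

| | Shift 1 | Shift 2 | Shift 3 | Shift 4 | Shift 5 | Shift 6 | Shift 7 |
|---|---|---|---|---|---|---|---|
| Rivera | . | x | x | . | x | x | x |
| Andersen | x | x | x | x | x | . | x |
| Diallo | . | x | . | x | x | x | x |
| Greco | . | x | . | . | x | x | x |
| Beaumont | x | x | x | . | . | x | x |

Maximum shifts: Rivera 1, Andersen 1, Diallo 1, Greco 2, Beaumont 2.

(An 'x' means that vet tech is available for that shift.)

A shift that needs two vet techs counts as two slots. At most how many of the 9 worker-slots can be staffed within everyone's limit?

Total capacity across all vet techs is 1+1+1+2+2 = 7, and 9 slots are needed, so at most 7 can be filled.
An assignment achieving 7: Shift 1→Andersen+Beaumont, Shift 3→Rivera+Beaumont, Shift 4→Diallo, Shift 5→Greco, Shift 6→Greco.
Loads: Rivera 1/1, Andersen 1/1, Diallo 1/1, Greco 2/2, Beaumont 2/2.

7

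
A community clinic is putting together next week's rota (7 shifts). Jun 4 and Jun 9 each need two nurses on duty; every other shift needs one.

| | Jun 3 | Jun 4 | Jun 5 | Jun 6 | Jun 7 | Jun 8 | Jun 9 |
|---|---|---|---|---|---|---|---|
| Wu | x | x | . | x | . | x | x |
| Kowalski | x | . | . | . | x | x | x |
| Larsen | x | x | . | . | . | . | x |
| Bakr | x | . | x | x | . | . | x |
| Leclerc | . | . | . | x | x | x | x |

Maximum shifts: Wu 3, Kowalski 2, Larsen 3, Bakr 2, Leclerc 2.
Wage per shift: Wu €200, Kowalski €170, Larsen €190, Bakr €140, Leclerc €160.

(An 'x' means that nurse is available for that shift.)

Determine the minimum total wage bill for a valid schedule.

Jun 4 can only be covered by Wu and Larsen, so that assignment is forced.
Jun 5 can only be covered by Bakr, so that assignment is forced.
Picking the cheapest available nurse for each shift independently would cost €1430, but that ignores the shift limits.
An optimal schedule: Jun 3→Kowalski, Jun 4→Larsen+Wu, Jun 5→Bakr, Jun 6→Bakr, Jun 7→Leclerc, Jun 8→Leclerc, Jun 9→Kowalski+Larsen.
Total: 170 + 190 + 200 + 140 + 140 + 160 + 160 + 170 + 190 = €1520.

€1520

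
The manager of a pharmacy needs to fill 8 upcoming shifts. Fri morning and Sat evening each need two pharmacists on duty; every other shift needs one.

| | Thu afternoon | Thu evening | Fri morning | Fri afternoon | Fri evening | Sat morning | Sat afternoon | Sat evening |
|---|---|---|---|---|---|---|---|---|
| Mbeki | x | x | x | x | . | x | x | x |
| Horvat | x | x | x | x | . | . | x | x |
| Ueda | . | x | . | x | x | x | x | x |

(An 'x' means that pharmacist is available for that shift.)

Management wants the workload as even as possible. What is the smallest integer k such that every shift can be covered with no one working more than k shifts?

4

With 3 pharmacists and 10 worker-slots to fill, someone must work at least ⌈10/3⌉ = 4 shifts, so k ≥ 4.
k = 4 works: Thu afternoon→Mbeki, Thu evening→Mbeki, Fri morning→Mbeki+Horvat, Fri afternoon→Horvat, Fri evening→Ueda, Sat morning→Mbeki, Sat afternoon→Horvat, Sat evening→Horvat+Ueda.
Loads: Mbeki 4, Horvat 4, Ueda 2 — all ≤ 4.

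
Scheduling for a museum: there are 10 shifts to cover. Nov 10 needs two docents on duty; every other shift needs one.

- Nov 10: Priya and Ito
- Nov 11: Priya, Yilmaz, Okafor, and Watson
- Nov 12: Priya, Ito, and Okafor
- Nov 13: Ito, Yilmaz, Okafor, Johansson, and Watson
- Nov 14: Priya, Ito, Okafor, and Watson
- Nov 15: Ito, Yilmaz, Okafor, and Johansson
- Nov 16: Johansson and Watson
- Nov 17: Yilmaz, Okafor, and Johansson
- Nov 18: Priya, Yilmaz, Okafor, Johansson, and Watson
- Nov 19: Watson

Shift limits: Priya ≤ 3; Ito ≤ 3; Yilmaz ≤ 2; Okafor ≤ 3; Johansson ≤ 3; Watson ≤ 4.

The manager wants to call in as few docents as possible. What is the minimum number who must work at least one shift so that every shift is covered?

11 slots to fill and no one can take more than 4, so at least ⌈11/4⌉ = 3 docents are needed.
Any 3 docents together have capacity at most 4+3+3 = 10 < 11 slots, so 3 can never suffice.
Priya, Ito, Yilmaz, and Watson alone can cover everything: Nov 10→Priya+Ito, Nov 11→Priya, Nov 12→Priya, Nov 13→Ito, Nov 14→Watson, Nov 15→Ito, Nov 16→Watson, Nov 17→Yilmaz, Nov 18→Yilmaz, Nov 19→Watson.

4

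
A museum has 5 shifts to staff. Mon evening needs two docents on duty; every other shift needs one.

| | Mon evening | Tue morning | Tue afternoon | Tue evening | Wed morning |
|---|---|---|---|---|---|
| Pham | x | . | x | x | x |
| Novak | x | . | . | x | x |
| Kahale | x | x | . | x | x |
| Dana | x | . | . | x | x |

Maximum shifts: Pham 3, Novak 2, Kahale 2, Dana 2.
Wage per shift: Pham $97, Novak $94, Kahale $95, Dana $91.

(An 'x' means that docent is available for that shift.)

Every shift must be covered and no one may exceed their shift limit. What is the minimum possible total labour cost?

$562

Tue morning can only be covered by Kahale, so that assignment is forced.
Tue afternoon can only be covered by Pham, so that assignment is forced.
Picking the cheapest available docent for each shift independently would cost $559, but that ignores the shift limits.
An optimal schedule: Mon evening→Dana+Novak, Tue morning→Kahale, Tue afternoon→Pham, Tue evening→Dana, Wed morning→Novak.
Total: 91 + 94 + 95 + 97 + 91 + 94 = $562.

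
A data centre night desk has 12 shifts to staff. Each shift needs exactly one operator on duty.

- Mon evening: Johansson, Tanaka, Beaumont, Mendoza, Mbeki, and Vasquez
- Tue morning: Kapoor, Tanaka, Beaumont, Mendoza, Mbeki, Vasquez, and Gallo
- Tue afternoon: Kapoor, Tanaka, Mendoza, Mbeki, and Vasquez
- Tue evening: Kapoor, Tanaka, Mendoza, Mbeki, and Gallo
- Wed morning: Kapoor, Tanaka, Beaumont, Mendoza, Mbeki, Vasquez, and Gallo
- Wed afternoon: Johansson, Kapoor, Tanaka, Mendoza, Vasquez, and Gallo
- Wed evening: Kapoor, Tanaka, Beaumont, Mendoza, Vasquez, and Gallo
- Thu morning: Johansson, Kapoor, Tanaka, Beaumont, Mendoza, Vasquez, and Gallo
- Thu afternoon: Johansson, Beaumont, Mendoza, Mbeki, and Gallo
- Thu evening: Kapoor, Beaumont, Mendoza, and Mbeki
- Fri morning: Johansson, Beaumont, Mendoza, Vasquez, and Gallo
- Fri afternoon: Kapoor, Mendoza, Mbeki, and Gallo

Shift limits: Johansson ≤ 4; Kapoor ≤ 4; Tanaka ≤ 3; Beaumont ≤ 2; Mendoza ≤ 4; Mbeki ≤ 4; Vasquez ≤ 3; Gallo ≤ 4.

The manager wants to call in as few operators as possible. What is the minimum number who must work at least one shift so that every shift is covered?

12 slots to fill and no one can take more than 4, so at least ⌈12/4⌉ = 3 operators are needed.
Johansson, Kapoor, and Mendoza alone can cover everything: Mon evening→Johansson, Tue morning→Kapoor, Tue afternoon→Kapoor, Tue evening→Kapoor, Wed morning→Kapoor, Wed afternoon→Johansson, Wed evening→Mendoza, Thu morning→Mendoza, Thu afternoon→Johansson, Thu evening→Mendoza, Fri morning→Johansson, Fri afternoon→Mendoza.

3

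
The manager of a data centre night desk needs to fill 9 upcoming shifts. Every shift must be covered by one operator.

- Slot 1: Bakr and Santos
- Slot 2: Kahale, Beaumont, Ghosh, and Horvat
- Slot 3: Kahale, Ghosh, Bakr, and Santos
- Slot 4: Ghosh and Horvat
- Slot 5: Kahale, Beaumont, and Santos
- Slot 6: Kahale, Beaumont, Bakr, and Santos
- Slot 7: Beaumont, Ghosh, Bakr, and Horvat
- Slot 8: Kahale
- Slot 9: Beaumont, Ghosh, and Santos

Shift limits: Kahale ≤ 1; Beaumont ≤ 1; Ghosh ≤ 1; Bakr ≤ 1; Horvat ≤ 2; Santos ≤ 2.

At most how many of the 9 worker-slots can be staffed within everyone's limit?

8

Total capacity across all operators is 1+1+1+1+2+2 = 8, and 9 slots are needed, so at most 8 can be filled.
An assignment achieving 8: Slot 1→Bakr, Slot 2→Horvat, Slot 3→Santos, Slot 4→Ghosh, Slot 5→Beaumont, Slot 7→Horvat, Slot 8→Kahale, Slot 9→Santos.
Loads: Kahale 1/1, Beaumont 1/1, Ghosh 1/1, Bakr 1/1, Horvat 2/2, Santos 2/2.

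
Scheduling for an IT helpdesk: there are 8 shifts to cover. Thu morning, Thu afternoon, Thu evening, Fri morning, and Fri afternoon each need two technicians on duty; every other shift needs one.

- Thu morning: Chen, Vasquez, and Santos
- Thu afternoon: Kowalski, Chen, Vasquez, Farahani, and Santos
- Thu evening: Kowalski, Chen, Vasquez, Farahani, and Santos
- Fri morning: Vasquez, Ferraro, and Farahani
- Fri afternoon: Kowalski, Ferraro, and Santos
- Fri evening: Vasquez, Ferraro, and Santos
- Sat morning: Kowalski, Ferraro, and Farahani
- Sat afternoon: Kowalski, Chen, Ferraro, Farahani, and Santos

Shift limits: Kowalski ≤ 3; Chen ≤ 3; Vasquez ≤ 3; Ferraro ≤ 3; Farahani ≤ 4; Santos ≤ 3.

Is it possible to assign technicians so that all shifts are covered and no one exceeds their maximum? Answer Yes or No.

One valid schedule: Thu morning→Chen+Vasquez, Thu afternoon→Chen+Farahani, Thu evening→Chen+Farahani, Fri morning→Vasquez+Ferraro, Fri afternoon→Kowalski+Ferraro, Fri evening→Vasquez, Sat morning→Kowalski, Sat afternoon→Kowalski.
Loads: Kowalski 3/3, Chen 3/3, Vasquez 3/3, Ferraro 2/3, Farahani 2/4, Santos 0/3 — all within limits.

Yes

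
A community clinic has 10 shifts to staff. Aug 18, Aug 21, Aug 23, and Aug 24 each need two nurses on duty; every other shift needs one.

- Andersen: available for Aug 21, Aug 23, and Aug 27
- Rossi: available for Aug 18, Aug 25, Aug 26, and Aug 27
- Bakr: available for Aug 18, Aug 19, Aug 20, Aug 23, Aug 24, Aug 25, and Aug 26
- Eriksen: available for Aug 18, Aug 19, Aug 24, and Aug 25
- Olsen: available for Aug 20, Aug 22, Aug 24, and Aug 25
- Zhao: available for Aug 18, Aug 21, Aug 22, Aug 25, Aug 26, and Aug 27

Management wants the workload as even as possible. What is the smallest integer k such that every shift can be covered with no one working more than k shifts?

With 6 nurses and 14 worker-slots to fill, someone must work at least ⌈14/6⌉ = 3 shifts, so k ≥ 3.
k = 3 works: Aug 18→Rossi+Eriksen, Aug 19→Bakr, Aug 20→Bakr, Aug 21→Andersen+Zhao, Aug 22→Olsen, Aug 23→Andersen+Bakr, Aug 24→Eriksen+Olsen, Aug 25→Rossi, Aug 26→Rossi, Aug 27→Andersen.
Loads: Andersen 3, Rossi 3, Bakr 3, Eriksen 2, Olsen 2, Zhao 1 — all ≤ 3.

3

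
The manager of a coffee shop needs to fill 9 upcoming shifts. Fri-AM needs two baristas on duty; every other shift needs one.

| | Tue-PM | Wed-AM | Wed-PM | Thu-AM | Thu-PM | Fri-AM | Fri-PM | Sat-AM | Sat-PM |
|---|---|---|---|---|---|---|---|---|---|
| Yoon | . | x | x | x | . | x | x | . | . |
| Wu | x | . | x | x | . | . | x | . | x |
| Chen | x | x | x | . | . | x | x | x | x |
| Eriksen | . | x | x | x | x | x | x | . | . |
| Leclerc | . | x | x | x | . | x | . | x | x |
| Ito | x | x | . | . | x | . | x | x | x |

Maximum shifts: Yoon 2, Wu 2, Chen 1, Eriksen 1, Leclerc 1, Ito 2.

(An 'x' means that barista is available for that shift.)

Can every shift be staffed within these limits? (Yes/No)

Total capacity is 2+2+1+1+1+2 = 9 but 10 worker-slots are needed — infeasible.

No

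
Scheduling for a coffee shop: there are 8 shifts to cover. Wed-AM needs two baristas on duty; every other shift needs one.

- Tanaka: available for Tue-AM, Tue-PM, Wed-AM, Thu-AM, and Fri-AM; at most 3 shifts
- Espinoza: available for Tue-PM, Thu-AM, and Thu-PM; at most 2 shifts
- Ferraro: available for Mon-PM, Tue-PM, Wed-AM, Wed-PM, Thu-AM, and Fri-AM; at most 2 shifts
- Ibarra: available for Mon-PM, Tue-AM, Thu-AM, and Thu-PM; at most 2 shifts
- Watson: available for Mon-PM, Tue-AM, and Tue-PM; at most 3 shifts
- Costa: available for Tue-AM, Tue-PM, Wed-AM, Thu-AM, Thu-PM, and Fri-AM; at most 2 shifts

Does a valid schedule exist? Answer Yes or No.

Wed-PM can only be covered by Ferraro, so that assignment is forced.
One valid schedule: Mon-PM→Ferraro, Tue-AM→Tanaka, Tue-PM→Espinoza, Wed-AM→Tanaka+Costa, Wed-PM→Ferraro, Thu-AM→Ibarra, Thu-PM→Espinoza, Fri-AM→Tanaka.
Loads: Tanaka 3/3, Espinoza 2/2, Ferraro 2/2, Ibarra 1/2, Watson 0/3, Costa 1/2 — all within limits.

Yes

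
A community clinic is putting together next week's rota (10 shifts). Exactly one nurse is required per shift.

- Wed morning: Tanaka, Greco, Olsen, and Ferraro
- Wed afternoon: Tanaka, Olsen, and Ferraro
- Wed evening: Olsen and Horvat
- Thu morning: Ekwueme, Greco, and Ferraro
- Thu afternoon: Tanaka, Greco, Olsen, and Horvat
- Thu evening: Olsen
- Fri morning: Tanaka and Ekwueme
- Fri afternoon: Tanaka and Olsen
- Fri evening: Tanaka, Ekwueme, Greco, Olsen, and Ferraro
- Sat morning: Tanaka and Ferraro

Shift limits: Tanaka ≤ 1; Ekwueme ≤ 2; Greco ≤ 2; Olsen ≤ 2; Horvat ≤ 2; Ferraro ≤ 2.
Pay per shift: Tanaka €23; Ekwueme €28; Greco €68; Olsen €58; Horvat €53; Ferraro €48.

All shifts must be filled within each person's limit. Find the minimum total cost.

Thu evening can only be covered by Olsen, so that assignment is forced.
Picking the cheapest available nurse for each shift independently would cost €300, but that ignores the shift limits.
An optimal schedule: Wed morning→Greco, Wed afternoon→Ferraro, Wed evening→Horvat, Thu morning→Ekwueme, Thu afternoon→Horvat, Thu evening→Olsen, Fri morning→Tanaka, Fri afternoon→Olsen, Fri evening→Ekwueme, Sat morning→Ferraro.
Total: 68 + 48 + 53 + 28 + 53 + 58 + 23 + 58 + 28 + 48 = €465.

€465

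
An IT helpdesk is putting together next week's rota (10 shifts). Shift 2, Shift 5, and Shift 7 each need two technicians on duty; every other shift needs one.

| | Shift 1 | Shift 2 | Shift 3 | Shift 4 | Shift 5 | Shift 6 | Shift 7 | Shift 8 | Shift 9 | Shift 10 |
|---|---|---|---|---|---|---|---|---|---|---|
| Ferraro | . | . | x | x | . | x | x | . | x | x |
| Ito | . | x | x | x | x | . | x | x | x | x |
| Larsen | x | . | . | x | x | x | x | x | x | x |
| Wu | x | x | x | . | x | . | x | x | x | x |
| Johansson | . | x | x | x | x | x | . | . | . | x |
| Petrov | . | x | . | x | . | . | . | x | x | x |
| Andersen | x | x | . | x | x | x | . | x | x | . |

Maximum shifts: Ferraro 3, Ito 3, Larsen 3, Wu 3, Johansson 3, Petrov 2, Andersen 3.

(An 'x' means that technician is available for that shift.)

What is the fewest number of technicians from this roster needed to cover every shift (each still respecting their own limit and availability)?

5

13 slots to fill and no one can take more than 3, so at least ⌈13/3⌉ = 5 technicians are needed.
Ferraro, Ito, Larsen, Wu, and Johansson alone can cover everything: Shift 1→Larsen, Shift 2→Ito+Wu, Shift 3→Ferraro, Shift 4→Ferraro, Shift 5→Wu+Johansson, Shift 6→Ferraro, Shift 7→Larsen+Wu, Shift 8→Ito, Shift 9→Ito, Shift 10→Larsen.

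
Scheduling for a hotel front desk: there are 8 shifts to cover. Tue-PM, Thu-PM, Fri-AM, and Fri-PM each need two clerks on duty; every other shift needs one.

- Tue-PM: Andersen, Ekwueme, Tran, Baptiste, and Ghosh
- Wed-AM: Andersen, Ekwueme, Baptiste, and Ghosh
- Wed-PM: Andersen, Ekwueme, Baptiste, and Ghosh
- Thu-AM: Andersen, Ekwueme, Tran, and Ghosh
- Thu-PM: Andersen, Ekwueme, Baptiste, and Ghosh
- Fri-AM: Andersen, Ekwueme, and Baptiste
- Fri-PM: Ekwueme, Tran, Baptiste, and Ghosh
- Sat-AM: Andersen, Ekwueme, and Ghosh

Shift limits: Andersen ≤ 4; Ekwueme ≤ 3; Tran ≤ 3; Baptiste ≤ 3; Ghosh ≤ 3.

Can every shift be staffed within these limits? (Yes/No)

One valid schedule: Tue-PM→Tran+Baptiste, Wed-AM→Andersen, Wed-PM→Andersen, Thu-AM→Ekwueme, Thu-PM→Ekwueme+Baptiste, Fri-AM→Andersen+Ekwueme, Fri-PM→Tran+Baptiste, Sat-AM→Andersen.
Loads: Andersen 4/4, Ekwueme 3/3, Tran 2/3, Baptiste 3/3, Ghosh 0/3 — all within limits.

Yes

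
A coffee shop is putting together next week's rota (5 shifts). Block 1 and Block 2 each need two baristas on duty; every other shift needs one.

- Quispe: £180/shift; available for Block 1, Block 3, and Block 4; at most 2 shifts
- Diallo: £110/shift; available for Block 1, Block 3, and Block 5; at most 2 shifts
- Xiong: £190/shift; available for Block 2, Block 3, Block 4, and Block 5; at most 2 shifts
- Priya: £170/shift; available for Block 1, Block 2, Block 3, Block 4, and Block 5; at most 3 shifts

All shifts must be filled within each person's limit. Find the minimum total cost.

Block 2 can only be covered by Xiong and Priya, so that assignment is forced.
Picking the cheapest available barista for each shift independently would cost £1030, but that ignores the shift limits.
An optimal schedule: Block 1→Diallo+Priya, Block 2→Priya+Xiong, Block 3→Quispe, Block 4→Priya, Block 5→Diallo.
Total: 110 + 170 + 170 + 190 + 180 + 170 + 110 = £1100.

£1100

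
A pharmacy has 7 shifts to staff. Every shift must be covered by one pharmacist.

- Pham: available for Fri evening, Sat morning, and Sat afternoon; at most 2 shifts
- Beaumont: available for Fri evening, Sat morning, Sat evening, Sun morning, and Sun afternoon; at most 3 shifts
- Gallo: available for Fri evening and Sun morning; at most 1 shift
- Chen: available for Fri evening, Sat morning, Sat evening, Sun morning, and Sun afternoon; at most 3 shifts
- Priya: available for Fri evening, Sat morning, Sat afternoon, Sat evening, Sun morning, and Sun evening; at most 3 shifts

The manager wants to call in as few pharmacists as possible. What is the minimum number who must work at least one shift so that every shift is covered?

3

7 slots to fill and no one can take more than 3, so at least ⌈7/3⌉ = 3 pharmacists are needed.
Pham, Beaumont, and Priya alone can cover everything: Fri evening→Pham, Sat morning→Priya, Sat afternoon→Pham, Sat evening→Beaumont, Sun morning→Beaumont, Sun afternoon→Beaumont, Sun evening→Priya.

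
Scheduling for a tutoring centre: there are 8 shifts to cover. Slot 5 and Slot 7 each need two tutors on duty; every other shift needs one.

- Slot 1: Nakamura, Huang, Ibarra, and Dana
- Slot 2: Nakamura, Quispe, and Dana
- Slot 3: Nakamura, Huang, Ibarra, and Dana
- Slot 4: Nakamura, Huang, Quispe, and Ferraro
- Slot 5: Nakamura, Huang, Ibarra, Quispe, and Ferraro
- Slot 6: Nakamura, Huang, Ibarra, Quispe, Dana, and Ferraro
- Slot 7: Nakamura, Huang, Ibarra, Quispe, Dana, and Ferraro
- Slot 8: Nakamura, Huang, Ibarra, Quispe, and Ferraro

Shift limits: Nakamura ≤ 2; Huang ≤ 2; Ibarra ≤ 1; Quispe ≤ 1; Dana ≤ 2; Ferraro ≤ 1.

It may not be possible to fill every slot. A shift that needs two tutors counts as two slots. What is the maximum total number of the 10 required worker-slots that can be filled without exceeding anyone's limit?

Total capacity across all tutors is 2+2+1+1+2+1 = 9, and 10 slots are needed, so at most 9 can be filled.
An assignment achieving 9: Slot 1→Nakamura, Slot 2→Nakamura, Slot 3→Huang, Slot 4→Huang, Slot 5→Ibarra+Quispe, Slot 6→Dana, Slot 7→Dana, Slot 8→Ferraro.
Loads: Nakamura 2/2, Huang 2/2, Ibarra 1/1, Quispe 1/1, Dana 2/2, Ferraro 1/1.

9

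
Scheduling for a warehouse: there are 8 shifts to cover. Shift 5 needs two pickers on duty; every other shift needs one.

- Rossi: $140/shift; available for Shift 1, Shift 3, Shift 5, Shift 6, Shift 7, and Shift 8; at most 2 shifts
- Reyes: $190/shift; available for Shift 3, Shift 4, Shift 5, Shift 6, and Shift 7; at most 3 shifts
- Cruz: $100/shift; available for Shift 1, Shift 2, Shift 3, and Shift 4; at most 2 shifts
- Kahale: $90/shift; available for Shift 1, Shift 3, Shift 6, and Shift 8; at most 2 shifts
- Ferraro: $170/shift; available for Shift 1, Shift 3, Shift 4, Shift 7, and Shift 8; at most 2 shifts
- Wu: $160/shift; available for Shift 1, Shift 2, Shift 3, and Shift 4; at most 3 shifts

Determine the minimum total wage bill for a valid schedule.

$1170

Shift 5 can only be covered by Rossi and Reyes, so that assignment is forced.
Picking the cheapest available picker for each shift independently would cost $1030, but that ignores the shift limits.
An optimal schedule: Shift 1→Wu, Shift 2→Cruz, Shift 3→Wu, Shift 4→Cruz, Shift 5→Rossi+Reyes, Shift 6→Kahale, Shift 7→Rossi, Shift 8→Kahale.
Total: 160 + 100 + 160 + 100 + 140 + 190 + 90 + 140 + 90 = $1170.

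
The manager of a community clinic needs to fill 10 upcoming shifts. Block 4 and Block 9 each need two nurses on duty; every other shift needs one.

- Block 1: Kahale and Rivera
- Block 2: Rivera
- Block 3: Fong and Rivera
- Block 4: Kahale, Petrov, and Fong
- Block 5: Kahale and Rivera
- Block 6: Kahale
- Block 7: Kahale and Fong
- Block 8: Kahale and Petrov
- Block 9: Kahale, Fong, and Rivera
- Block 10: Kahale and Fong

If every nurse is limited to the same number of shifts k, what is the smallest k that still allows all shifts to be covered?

4

With 4 nurses and 12 worker-slots to fill, someone must work at least ⌈12/4⌉ = 3 shifts, so k ≥ 3.
k = 3 is infeasible (exhaustive check).
k = 4 works: Block 1→Kahale, Block 2→Rivera, Block 3→Fong, Block 4→Petrov+Fong, Block 5→Kahale, Block 6→Kahale, Block 7→Kahale, Block 8→Petrov, Block 9→Fong+Rivera, Block 10→Fong.
Loads: Kahale 4, Petrov 2, Fong 4, Rivera 2 — all ≤ 4.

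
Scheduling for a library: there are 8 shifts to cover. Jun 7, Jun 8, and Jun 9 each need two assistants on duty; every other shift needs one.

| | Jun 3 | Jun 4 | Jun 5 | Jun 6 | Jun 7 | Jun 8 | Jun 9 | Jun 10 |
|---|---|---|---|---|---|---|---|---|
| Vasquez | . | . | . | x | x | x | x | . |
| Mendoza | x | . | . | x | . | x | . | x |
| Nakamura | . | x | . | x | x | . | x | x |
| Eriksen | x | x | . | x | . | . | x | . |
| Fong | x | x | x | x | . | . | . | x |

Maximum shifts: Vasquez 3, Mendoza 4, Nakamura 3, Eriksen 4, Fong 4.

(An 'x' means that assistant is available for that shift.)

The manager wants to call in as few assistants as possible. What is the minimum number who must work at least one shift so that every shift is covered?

4

11 slots to fill and no one can take more than 4, so at least ⌈11/4⌉ = 3 assistants are needed.
Shifts {Jun 5, Jun 7, Jun 8} need 5 slots, but among the assistants available for them (Vasquez, Mendoza, Nakamura, and Fong) any 3 together supply at most 4. So 3 assistants are not enough.
Vasquez, Mendoza, Nakamura, and Fong alone can cover everything: Jun 3→Mendoza, Jun 4→Nakamura, Jun 5→Fong, Jun 6→Mendoza, Jun 7→Vasquez+Nakamura, Jun 8→Vasquez+Mendoza, Jun 9→Vasquez+Nakamura, Jun 10→Mendoza.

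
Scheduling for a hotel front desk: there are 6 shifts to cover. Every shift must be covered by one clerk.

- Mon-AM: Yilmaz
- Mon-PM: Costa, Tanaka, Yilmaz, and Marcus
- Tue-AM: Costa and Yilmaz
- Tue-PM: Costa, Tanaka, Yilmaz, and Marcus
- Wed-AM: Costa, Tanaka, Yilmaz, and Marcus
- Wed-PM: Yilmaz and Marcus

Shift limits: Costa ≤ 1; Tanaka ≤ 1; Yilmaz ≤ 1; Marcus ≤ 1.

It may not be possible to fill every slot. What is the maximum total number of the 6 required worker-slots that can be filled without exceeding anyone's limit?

Total capacity across all clerks is 1+1+1+1 = 4, and 6 slots are needed, so at most 4 can be filled.
An assignment achieving 4: Mon-AM→Yilmaz, Mon-PM→Tanaka, Tue-AM→Costa, Wed-PM→Marcus.
Loads: Costa 1/1, Tanaka 1/1, Yilmaz 1/1, Marcus 1/1.

4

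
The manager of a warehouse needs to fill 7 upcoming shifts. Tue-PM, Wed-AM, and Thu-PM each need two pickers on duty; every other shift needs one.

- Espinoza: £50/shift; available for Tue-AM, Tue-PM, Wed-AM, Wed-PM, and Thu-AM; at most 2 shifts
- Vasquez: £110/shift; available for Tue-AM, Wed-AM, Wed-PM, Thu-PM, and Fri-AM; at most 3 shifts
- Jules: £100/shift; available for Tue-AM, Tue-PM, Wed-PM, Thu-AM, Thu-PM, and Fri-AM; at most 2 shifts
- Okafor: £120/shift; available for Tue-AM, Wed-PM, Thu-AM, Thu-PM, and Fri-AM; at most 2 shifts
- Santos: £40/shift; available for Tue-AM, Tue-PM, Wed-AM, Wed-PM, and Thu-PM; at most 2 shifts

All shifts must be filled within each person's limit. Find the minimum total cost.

£830

Picking the cheapest available picker for each shift independently would cost £550, but that ignores the shift limits.
An optimal schedule: Tue-AM→Vasquez, Tue-PM→Santos+Espinoza, Wed-AM→Santos+Espinoza, Wed-PM→Vasquez, Thu-AM→Jules, Thu-PM→Vasquez+Okafor, Fri-AM→Jules.
Total: 110 + 40 + 50 + 40 + 50 + 110 + 100 + 110 + 120 + 100 = £830.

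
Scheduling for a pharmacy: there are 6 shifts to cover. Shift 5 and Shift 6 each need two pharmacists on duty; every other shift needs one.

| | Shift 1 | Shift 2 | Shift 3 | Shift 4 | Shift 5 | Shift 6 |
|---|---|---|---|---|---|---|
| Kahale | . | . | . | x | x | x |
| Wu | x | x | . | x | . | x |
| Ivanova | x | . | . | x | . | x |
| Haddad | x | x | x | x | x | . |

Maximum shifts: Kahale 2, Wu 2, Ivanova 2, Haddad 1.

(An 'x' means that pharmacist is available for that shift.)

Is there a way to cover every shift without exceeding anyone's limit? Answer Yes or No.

Shifts {Shift 3, Shift 5} need 3 worker-slots in total, but the pharmacists available for any of those shifts (Kahale and Haddad) can supply at most 2 among them. So no valid schedule exists.

No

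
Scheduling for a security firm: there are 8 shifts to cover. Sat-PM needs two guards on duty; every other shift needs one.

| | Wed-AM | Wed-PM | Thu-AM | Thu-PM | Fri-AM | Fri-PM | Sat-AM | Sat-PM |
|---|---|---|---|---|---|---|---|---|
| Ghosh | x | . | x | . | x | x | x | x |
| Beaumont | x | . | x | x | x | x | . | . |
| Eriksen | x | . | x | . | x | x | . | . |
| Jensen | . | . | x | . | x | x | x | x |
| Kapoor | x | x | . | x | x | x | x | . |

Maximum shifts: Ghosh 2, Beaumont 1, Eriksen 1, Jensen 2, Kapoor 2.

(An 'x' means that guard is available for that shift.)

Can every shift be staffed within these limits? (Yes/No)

Total capacity is 2+1+1+2+2 = 8 but 9 worker-slots are needed — infeasible.

No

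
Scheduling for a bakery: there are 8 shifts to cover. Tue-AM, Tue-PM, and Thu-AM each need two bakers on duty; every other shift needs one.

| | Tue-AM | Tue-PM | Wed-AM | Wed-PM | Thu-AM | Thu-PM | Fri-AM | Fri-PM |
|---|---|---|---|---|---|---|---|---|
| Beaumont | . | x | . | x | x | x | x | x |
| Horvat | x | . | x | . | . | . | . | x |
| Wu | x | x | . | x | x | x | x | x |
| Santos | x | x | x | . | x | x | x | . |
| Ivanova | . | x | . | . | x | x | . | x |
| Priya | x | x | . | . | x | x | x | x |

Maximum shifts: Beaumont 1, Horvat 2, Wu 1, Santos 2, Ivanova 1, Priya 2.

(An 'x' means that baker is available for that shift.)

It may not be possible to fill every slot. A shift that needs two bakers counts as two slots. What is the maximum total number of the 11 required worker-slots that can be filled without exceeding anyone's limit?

9

Total capacity across all bakers is 1+2+1+2+1+2 = 9, and 11 slots are needed, so at most 9 can be filled.
An assignment achieving 9: Tue-AM→Horvat+Wu, Tue-PM→Santos+Ivanova, Wed-AM→Horvat, Wed-PM→Beaumont, Thu-AM→Priya, Thu-PM→Priya, Fri-AM→Santos.
Loads: Beaumont 1/1, Horvat 2/2, Wu 1/1, Santos 2/2, Ivanova 1/1, Priya 2/2.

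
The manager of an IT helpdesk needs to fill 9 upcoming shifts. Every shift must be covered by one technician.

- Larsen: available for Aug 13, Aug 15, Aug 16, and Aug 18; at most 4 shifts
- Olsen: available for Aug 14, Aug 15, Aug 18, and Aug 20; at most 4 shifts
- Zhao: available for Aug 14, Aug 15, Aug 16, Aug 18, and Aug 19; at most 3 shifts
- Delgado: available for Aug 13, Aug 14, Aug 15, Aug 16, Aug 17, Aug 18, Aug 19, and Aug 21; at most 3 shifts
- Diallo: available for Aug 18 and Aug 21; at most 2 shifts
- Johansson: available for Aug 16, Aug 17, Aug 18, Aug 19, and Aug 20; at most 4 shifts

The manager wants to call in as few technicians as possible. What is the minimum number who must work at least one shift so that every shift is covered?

3

9 slots to fill and no one can take more than 4, so at least ⌈9/4⌉ = 3 technicians are needed.
Larsen, Olsen, and Delgado alone can cover everything: Aug 13→Larsen, Aug 14→Olsen, Aug 15→Larsen, Aug 16→Larsen, Aug 17→Delgado, Aug 18→Larsen, Aug 19→Delgado, Aug 20→Olsen, Aug 21→Delgado.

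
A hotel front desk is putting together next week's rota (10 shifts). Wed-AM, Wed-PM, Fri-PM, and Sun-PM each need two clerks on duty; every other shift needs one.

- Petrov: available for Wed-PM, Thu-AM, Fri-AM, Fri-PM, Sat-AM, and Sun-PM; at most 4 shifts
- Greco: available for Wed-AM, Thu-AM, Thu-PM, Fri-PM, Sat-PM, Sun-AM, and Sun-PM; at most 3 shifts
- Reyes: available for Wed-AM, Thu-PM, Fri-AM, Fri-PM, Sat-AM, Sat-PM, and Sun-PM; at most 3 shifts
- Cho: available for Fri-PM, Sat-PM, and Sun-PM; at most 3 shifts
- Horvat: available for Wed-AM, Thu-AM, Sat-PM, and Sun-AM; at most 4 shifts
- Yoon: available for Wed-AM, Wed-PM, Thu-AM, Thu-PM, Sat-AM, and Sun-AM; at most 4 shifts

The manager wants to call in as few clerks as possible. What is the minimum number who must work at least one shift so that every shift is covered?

14 slots to fill and no one can take more than 4, so at least ⌈14/4⌉ = 4 clerks are needed.
Petrov, Greco, Reyes, and Yoon alone can cover everything: Wed-AM→Greco+Reyes, Wed-PM→Petrov+Yoon, Thu-AM→Yoon, Thu-PM→Yoon, Fri-AM→Petrov, Fri-PM→Petrov+Reyes, Sat-AM→Yoon, Sat-PM→Greco, Sun-AM→Greco, Sun-PM→Petrov+Reyes.

4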